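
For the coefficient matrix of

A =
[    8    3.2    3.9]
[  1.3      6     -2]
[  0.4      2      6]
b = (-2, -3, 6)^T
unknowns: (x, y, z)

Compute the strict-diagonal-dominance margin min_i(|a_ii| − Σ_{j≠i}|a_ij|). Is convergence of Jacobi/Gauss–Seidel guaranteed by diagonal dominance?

row 1: |8| − (3.2+3.9) = 0.9
row 2: |6| − (1.3+2) = 2.7
row 3: |6| − (0.4+2) = 3.6
minimum over rows = 0.9 → strictly diagonally dominant (convergence guaranteed)

0.9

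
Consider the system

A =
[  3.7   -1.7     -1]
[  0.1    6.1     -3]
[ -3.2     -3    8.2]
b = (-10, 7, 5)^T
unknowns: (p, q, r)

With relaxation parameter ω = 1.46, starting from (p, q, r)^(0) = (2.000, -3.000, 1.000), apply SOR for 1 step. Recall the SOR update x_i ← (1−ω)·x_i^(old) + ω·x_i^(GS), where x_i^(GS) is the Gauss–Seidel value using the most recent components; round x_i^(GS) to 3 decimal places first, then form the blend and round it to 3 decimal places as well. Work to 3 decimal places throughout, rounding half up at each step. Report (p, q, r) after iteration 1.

(-6.484, 3.929, -1.165)

Iteration 1:
  p: GS value = (-10 - (-1.7)·-3.000 - (-1)·1.000) / (3.7) = -3.811;  p ← (1−ω)·2.000 + ω·-3.811 = -6.484
  q: GS value = (7 - (0.1)·-6.484 - (-3)·1.000) / (6.1) = 1.746;  q ← (1−ω)·-3.000 + ω·1.746 = 3.929
  r: GS value = (5 - (-3.2)·-6.484 - (-3)·3.929) / (8.2) = -0.483;  r ← (1−ω)·1.000 + ω·-0.483 = -1.165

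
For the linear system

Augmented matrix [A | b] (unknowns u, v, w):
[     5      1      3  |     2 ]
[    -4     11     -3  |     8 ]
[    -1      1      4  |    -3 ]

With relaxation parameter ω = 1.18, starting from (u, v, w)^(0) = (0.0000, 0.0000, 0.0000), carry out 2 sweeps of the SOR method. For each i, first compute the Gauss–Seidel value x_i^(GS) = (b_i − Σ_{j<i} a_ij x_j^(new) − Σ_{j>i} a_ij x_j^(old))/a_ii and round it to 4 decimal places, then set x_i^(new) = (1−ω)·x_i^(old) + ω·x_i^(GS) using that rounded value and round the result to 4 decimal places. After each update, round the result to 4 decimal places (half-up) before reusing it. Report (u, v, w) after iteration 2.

Iteration 1:
  u: GS value = (2 - (1)·0.0000 - (3)·0.0000) / (5) = 0.4000;  u ← (1−ω)·0.0000 + ω·0.4000 = 0.4720
  v: GS value = (8 - (-4)·0.4720 - (-3)·0.0000) / (11) = 0.8989;  v ← (1−ω)·0.0000 + ω·0.8989 = 1.0607
  w: GS value = (-3 - (-1)·0.4720 - (1)·1.0607) / (4) = -0.8972;  w ← (1−ω)·0.0000 + ω·-0.8972 = -1.0587
Iteration 2:
  u: GS value = (2 - (1)·1.0607 - (3)·-1.0587) / (5) = 0.8231;  u ← (1−ω)·0.4720 + ω·0.8231 = 0.8863
  v: GS value = (8 - (-4)·0.8863 - (-3)·-1.0587) / (11) = 0.7608;  v ← (1−ω)·1.0607 + ω·0.7608 = 0.7068
  w: GS value = (-3 - (-1)·0.8863 - (1)·0.7068) / (4) = -0.7051;  w ← (1−ω)·-1.0587 + ω·-0.7051 = -0.6415

(0.8863, 0.7068, -0.6415)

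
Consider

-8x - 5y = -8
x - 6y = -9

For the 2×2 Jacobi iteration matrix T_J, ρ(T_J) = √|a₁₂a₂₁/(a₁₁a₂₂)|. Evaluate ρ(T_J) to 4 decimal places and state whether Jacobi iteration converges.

0.3227

a₁₂a₂₁/(a₁₁a₂₂) = (-5)·(1) / ((-8)·(-6)) = -0.104167
ρ = √|-0.104167| = √0.104167 = 0.3227
ρ < 1, so Jacobi converges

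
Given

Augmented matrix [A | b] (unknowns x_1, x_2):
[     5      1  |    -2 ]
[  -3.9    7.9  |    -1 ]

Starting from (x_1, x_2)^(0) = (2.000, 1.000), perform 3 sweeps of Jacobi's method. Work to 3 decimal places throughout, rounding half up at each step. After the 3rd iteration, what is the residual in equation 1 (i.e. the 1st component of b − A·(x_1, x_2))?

-0.016

Iteration 1:
  x_1 = (-2 - (1)·1.000) / (5) = -0.600
  x_2 = (-1 - (-3.9)·2.000) / (7.9) = 0.861
Iteration 2:
  x_1 = (-2 - (1)·0.861) / (5) = -0.572
  x_2 = (-1 - (-3.9)·-0.600) / (7.9) = -0.423
Iteration 3:
  x_1 = (-2 - (1)·-0.423) / (5) = -0.315
  x_2 = (-1 - (-3.9)·-0.572) / (7.9) = -0.409
Residual b − A·x = (-0.016, 1.003)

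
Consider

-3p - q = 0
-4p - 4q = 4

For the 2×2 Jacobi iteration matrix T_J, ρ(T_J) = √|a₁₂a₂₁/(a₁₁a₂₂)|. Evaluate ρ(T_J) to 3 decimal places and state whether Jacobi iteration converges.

0.577

a₁₂a₂₁/(a₁₁a₂₂) = (-1)·(-4) / ((-3)·(-4)) = 0.333333
ρ = √|0.333333| = √0.333333 = 0.577
ρ < 1, so Jacobi converges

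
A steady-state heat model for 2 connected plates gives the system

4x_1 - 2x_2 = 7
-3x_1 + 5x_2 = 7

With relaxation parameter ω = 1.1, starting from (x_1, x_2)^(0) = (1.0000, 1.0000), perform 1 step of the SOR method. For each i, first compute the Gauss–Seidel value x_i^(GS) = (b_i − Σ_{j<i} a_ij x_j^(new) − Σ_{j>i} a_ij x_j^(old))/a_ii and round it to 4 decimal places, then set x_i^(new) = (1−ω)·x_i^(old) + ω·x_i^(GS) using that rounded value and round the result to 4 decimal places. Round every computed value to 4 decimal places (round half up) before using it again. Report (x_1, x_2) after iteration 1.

Iteration 1:
  x_1: GS value = (7 - (-2)·1.0000) / (4) = 2.2500;  x_1 ← (1−ω)·1.0000 + ω·2.2500 = 2.3750
  x_2: GS value = (7 - (-3)·2.3750) / (5) = 2.8250;  x_2 ← (1−ω)·1.0000 + ω·2.8250 = 3.0075

(2.3750, 3.0075)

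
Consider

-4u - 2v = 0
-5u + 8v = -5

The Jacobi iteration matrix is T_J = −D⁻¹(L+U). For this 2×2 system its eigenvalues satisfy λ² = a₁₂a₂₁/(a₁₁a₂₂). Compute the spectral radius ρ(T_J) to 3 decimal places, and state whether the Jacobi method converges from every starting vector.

0.559

a₁₂a₂₁/(a₁₁a₂₂) = (-2)·(-5) / ((-4)·(8)) = -0.312500
ρ = √|-0.312500| = √0.312500 = 0.559
ρ < 1, so Jacobi converges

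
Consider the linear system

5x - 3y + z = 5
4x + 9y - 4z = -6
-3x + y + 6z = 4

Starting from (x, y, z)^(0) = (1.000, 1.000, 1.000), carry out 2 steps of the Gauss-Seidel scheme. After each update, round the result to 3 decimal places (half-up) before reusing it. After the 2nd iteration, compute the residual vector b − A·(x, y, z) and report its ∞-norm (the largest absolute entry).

3.018

Iteration 1:
  x = (5 - (-3)·1.000 - (1)·1.000) / (5) = 1.400
  y = (-6 - (4)·1.400 - (-4)·1.000) / (9) = -0.844
  z = (4 - (-3)·1.400 - (1)·-0.844) / (6) = 1.507
Iteration 2:
  x = (5 - (-3)·-0.844 - (1)·1.507) / (5) = 0.192
  y = (-6 - (4)·0.192 - (-4)·1.507) / (9) = -0.082
  z = (4 - (-3)·0.192 - (1)·-0.082) / (6) = 0.776
Residual b − A·x = (3.018, -2.926, 0.002); ∞-norm = 3.018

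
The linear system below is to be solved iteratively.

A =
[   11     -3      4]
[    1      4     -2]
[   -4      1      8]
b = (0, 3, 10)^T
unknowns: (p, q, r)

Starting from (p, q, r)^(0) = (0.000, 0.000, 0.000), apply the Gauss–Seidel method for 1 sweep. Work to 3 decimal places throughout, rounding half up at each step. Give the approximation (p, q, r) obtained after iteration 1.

(0.000, 0.750, 1.156)

Iteration 1:
  p = (0 - (-3)·0.000 - (4)·0.000) / (11) = 0.000
  q = (3 - (1)·0.000 - (-2)·0.000) / (4) = 0.750
  r = (10 - (-4)·0.000 - (1)·0.750) / (8) = 1.156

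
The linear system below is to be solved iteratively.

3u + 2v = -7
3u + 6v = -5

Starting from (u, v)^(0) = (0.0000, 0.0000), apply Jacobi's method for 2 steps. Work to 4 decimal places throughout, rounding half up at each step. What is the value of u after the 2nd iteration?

Iteration 1:
  u = (-7 - (2)·0.0000) / (3) = -2.3333
  v = (-5 - (3)·0.0000) / (6) = -0.8333
Iteration 2:
  u = (-7 - (2)·-0.8333) / (3) = -1.7778
  v = (-5 - (3)·-2.3333) / (6) = 0.3333

-1.7778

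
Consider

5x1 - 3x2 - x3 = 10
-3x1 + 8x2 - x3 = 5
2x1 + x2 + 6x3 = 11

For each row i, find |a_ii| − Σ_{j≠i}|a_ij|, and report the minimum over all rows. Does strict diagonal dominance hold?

1

row 1: |5| − (3+1) = 1
row 2: |8| − (3+1) = 4
row 3: |6| − (2+1) = 3
minimum over rows = 1 → strictly diagonally dominant (convergence guaranteed)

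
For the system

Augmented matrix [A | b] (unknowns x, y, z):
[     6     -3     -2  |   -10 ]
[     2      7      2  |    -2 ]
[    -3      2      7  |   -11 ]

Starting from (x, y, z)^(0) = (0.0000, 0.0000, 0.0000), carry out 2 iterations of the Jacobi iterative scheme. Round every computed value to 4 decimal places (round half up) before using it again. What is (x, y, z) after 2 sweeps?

Iteration 1:
  x = (-10 - (-3)·0.0000 - (-2)·0.0000) / (6) = -1.6667
  y = (-2 - (2)·0.0000 - (2)·0.0000) / (7) = -0.2857
  z = (-11 - (-3)·0.0000 - (2)·0.0000) / (7) = -1.5714
Iteration 2:
  x = (-10 - (-3)·-0.2857 - (-2)·-1.5714) / (6) = -2.3333
  y = (-2 - (2)·-1.6667 - (2)·-1.5714) / (7) = 0.6395
  z = (-11 - (-3)·-1.6667 - (2)·-0.2857) / (7) = -2.2041

(-2.3333, 0.6395, -2.2041)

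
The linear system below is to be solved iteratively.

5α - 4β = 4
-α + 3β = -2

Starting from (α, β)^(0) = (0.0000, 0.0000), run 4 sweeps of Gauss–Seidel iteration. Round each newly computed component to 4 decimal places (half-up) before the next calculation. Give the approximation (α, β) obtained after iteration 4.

Iteration 1:
  α = (4 - (-4)·0.0000) / (5) = 0.8000
  β = (-2 - (-1)·0.8000) / (3) = -0.4000
Iteration 2:
  α = (4 - (-4)·-0.4000) / (5) = 0.4800
  β = (-2 - (-1)·0.4800) / (3) = -0.5067
Iteration 3:
  α = (4 - (-4)·-0.5067) / (5) = 0.3946
  β = (-2 - (-1)·0.3946) / (3) = -0.5351
Iteration 4:
  α = (4 - (-4)·-0.5351) / (5) = 0.3719
  β = (-2 - (-1)·0.3719) / (3) = -0.5427

(0.3719, -0.5427)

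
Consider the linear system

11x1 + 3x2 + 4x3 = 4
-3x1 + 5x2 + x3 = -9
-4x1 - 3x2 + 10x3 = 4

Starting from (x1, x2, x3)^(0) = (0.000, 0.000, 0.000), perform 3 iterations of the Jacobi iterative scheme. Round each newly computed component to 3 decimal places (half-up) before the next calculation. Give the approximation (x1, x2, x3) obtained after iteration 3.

Iteration 1:
  x1 = (4 - (3)·0.000 - (4)·0.000) / (11) = 0.364
  x2 = (-9 - (-3)·0.000 - (1)·0.000) / (5) = -1.800
  x3 = (4 - (-4)·0.000 - (-3)·0.000) / (10) = 0.400
Iteration 2:
  x1 = (4 - (3)·-1.800 - (4)·0.400) / (11) = 0.709
  x2 = (-9 - (-3)·0.364 - (1)·0.400) / (5) = -1.662
  x3 = (4 - (-4)·0.364 - (-3)·-1.800) / (10) = 0.006
Iteration 3:
  x1 = (4 - (3)·-1.662 - (4)·0.006) / (11) = 0.815
  x2 = (-9 - (-3)·0.709 - (1)·0.006) / (5) = -1.376
  x3 = (4 - (-4)·0.709 - (-3)·-1.662) / (10) = 0.185

(0.815, -1.376, 0.185)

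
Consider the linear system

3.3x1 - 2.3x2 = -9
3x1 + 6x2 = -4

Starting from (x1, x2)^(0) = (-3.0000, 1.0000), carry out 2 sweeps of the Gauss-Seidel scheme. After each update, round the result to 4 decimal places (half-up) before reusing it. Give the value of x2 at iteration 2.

Iteration 1:
  x1 = (-9 - (-2.3)·1.0000) / (3.3) = -2.0303
  x2 = (-4 - (3)·-2.0303) / (6) = 0.3485
Iteration 2:
  x1 = (-9 - (-2.3)·0.3485) / (3.3) = -2.4844
  x2 = (-4 - (3)·-2.4844) / (6) = 0.5755

0.5755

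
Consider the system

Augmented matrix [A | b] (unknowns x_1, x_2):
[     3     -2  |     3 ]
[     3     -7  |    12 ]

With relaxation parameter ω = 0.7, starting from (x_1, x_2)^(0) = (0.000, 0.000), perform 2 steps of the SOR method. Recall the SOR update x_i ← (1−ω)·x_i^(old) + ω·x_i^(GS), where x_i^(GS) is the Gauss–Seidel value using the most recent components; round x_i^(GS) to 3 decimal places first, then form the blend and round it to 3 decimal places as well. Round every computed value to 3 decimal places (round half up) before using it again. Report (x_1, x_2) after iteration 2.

(0.448, -1.362)

Iteration 1:
  x_1: GS value = (3 - (-2)·0.000) / (3) = 1.000;  x_1 ← (1−ω)·0.000 + ω·1.000 = 0.700
  x_2: GS value = (12 - (3)·0.700) / (-7) = -1.414;  x_2 ← (1−ω)·0.000 + ω·-1.414 = -0.990
Iteration 2:
  x_1: GS value = (3 - (-2)·-0.990) / (3) = 0.340;  x_1 ← (1−ω)·0.700 + ω·0.340 = 0.448
  x_2: GS value = (12 - (3)·0.448) / (-7) = -1.522;  x_2 ← (1−ω)·-0.990 + ω·-1.522 = -1.362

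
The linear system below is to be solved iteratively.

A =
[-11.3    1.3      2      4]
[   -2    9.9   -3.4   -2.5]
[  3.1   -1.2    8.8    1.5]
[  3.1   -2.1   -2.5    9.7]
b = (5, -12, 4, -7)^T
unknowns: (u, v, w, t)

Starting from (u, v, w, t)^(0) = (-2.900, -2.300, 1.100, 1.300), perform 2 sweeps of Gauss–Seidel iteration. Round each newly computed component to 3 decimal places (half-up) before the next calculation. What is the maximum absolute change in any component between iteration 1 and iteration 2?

0.977

Iteration 1:
  u = (5 - (1.3)·-2.300 - (2)·1.100 - (4)·1.300) / (-11.3) = -0.052
  v = (-12 - (-2)·-0.052 - (-3.4)·1.100 - (-2.5)·1.300) / (9.9) = -0.517
  w = (4 - (3.1)·-0.052 - (-1.2)·-0.517 - (1.5)·1.300) / (8.8) = 0.181
  t = (-7 - (3.1)·-0.052 - (-2.1)·-0.517 - (-2.5)·0.181) / (9.7) = -0.770
Iteration 2:
  u = (5 - (1.3)·-0.517 - (2)·0.181 - (4)·-0.770) / (-11.3) = -0.742
  v = (-12 - (-2)·-0.742 - (-3.4)·0.181 - (-2.5)·-0.770) / (9.9) = -1.494
  w = (4 - (3.1)·-0.742 - (-1.2)·-1.494 - (1.5)·-0.770) / (8.8) = 0.643
  t = (-7 - (3.1)·-0.742 - (-2.1)·-1.494 - (-2.5)·0.643) / (9.7) = -0.642
Change: (-0.690, -0.977, 0.462, 0.128) → max |·| = 0.977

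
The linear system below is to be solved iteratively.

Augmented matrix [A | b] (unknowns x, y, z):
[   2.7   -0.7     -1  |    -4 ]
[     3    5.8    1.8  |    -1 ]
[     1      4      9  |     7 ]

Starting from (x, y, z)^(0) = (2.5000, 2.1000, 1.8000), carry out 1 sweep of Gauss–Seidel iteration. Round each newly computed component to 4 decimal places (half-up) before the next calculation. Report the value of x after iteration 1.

Iteration 1:
  x = (-4 - (-0.7)·2.1000 - (-1)·1.8000) / (2.7) = -0.2704
  y = (-1 - (3)·-0.2704 - (1.8)·1.8000) / (5.8) = -0.5912
  z = (7 - (1)·-0.2704 - (4)·-0.5912) / (9) = 1.0706

-0.2704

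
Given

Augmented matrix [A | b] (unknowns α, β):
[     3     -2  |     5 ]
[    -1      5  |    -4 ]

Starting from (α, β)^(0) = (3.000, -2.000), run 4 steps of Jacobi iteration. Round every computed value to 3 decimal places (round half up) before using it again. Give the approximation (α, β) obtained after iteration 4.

Iteration 1:
  α = (5 - (-2)·-2.000) / (3) = 0.333
  β = (-4 - (-1)·3.000) / (5) = -0.200
Iteration 2:
  α = (5 - (-2)·-0.200) / (3) = 1.533
  β = (-4 - (-1)·0.333) / (5) = -0.733
Iteration 3:
  α = (5 - (-2)·-0.733) / (3) = 1.178
  β = (-4 - (-1)·1.533) / (5) = -0.493
Iteration 4:
  α = (5 - (-2)·-0.493) / (3) = 1.338
  β = (-4 - (-1)·1.178) / (5) = -0.564

(1.338, -0.564)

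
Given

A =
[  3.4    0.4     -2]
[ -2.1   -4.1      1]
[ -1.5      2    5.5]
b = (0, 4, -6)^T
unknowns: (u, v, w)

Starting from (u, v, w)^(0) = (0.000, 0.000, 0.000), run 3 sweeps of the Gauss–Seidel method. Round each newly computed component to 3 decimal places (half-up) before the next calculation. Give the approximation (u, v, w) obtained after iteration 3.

Iteration 1:
  u = (0 - (0.4)·0.000 - (-2)·0.000) / (3.4) = 0.000
  v = (4 - (-2.1)·0.000 - (1)·0.000) / (-4.1) = -0.976
  w = (-6 - (-1.5)·0.000 - (2)·-0.976) / (5.5) = -0.736
Iteration 2:
  u = (0 - (0.4)·-0.976 - (-2)·-0.736) / (3.4) = -0.318
  v = (4 - (-2.1)·-0.318 - (1)·-0.736) / (-4.1) = -0.992
  w = (-6 - (-1.5)·-0.318 - (2)·-0.992) / (5.5) = -0.817
Iteration 3:
  u = (0 - (0.4)·-0.992 - (-2)·-0.817) / (3.4) = -0.364
  v = (4 - (-2.1)·-0.364 - (1)·-0.817) / (-4.1) = -0.988
  w = (-6 - (-1.5)·-0.364 - (2)·-0.988) / (5.5) = -0.831

(-0.364, -0.988, -0.831)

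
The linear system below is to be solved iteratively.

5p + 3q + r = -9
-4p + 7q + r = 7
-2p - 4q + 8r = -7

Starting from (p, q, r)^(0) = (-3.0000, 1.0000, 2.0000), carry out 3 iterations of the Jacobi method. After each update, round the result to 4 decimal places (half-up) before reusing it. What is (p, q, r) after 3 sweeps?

Iteration 1:
  p = (-9 - (3)·1.0000 - (1)·2.0000) / (5) = -2.8000
  q = (7 - (-4)·-3.0000 - (1)·2.0000) / (7) = -1.0000
  r = (-7 - (-2)·-3.0000 - (-4)·1.0000) / (8) = -1.1250
Iteration 2:
  p = (-9 - (3)·-1.0000 - (1)·-1.1250) / (5) = -0.9750
  q = (7 - (-4)·-2.8000 - (1)·-1.1250) / (7) = -0.4393
  r = (-7 - (-2)·-2.8000 - (-4)·-1.0000) / (8) = -2.0750
Iteration 3:
  p = (-9 - (3)·-0.4393 - (1)·-2.0750) / (5) = -1.1214
  q = (7 - (-4)·-0.9750 - (1)·-2.0750) / (7) = 0.7393
  r = (-7 - (-2)·-0.9750 - (-4)·-0.4393) / (8) = -1.3384

(-1.1214, 0.7393, -1.3384)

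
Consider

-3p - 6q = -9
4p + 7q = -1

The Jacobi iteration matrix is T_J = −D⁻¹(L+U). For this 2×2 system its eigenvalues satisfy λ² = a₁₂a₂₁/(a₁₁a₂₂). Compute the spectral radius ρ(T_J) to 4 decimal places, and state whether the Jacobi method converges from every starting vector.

a₁₂a₂₁/(a₁₁a₂₂) = (-6)·(4) / ((-3)·(7)) = 1.142857
ρ = √|1.142857| = √1.142857 = 1.0690
ρ > 1, so Jacobi diverges

1.0690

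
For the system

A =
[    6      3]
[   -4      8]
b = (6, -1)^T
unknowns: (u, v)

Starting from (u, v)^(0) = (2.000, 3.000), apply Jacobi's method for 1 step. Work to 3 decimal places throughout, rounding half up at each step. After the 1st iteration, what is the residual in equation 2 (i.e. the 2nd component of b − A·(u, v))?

-10.000

Iteration 1:
  u = (6 - (3)·3.000) / (6) = -0.500
  v = (-1 - (-4)·2.000) / (8) = 0.875
Residual b − A·x = (6.375, -10.000)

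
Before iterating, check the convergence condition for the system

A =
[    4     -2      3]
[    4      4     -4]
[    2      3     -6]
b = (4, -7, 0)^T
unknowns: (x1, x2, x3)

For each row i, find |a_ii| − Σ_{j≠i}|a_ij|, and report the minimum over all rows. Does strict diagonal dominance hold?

row 1: |4| − (2+3) = -1
row 2: |4| − (4+4) = -4
row 3: |-6| − (2+3) = 1
minimum over rows = -4 → not strictly diagonally dominant

-4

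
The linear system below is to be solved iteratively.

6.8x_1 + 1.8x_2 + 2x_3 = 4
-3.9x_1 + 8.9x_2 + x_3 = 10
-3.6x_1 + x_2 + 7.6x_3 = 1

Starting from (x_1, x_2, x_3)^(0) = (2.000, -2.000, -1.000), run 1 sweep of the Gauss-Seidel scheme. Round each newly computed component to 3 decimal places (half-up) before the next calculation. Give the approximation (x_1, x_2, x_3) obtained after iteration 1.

Iteration 1:
  x_1 = (4 - (1.8)·-2.000 - (2)·-1.000) / (6.8) = 1.412
  x_2 = (10 - (-3.9)·1.412 - (1)·-1.000) / (8.9) = 1.855
  x_3 = (1 - (-3.6)·1.412 - (1)·1.855) / (7.6) = 0.556

(1.412, 1.855, 0.556)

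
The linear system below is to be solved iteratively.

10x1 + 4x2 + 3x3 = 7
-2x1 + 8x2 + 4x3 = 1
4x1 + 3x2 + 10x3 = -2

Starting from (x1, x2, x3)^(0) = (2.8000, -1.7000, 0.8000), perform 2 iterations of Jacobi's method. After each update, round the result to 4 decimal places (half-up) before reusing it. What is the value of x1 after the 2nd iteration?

Iteration 1:
  x1 = (7 - (4)·-1.7000 - (3)·0.8000) / (10) = 1.1400
  x2 = (1 - (-2)·2.8000 - (4)·0.8000) / (8) = 0.4250
  x3 = (-2 - (4)·2.8000 - (3)·-1.7000) / (10) = -0.8100
Iteration 2:
  x1 = (7 - (4)·0.4250 - (3)·-0.8100) / (10) = 0.7730
  x2 = (1 - (-2)·1.1400 - (4)·-0.8100) / (8) = 0.8150
  x3 = (-2 - (4)·1.1400 - (3)·0.4250) / (10) = -0.7835

0.7730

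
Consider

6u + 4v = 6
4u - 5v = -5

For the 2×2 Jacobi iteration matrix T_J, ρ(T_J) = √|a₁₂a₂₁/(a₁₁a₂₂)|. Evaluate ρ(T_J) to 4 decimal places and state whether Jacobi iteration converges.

a₁₂a₂₁/(a₁₁a₂₂) = (4)·(4) / ((6)·(-5)) = -0.533333
ρ = √|-0.533333| = √0.533333 = 0.7303
ρ < 1, so Jacobi converges

0.7303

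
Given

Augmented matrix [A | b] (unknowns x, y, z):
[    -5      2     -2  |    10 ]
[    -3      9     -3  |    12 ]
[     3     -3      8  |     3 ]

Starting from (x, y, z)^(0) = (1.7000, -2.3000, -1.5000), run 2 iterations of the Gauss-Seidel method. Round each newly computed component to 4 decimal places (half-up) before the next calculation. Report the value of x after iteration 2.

-2.4830

Iteration 1:
  x = (10 - (2)·-2.3000 - (-2)·-1.5000) / (-5) = -2.3200
  y = (12 - (-3)·-2.3200 - (-3)·-1.5000) / (9) = 0.0600
  z = (3 - (3)·-2.3200 - (-3)·0.0600) / (8) = 1.2675
Iteration 2:
  x = (10 - (2)·0.0600 - (-2)·1.2675) / (-5) = -2.4830
  y = (12 - (-3)·-2.4830 - (-3)·1.2675) / (9) = 0.9282
  z = (3 - (3)·-2.4830 - (-3)·0.9282) / (8) = 1.6542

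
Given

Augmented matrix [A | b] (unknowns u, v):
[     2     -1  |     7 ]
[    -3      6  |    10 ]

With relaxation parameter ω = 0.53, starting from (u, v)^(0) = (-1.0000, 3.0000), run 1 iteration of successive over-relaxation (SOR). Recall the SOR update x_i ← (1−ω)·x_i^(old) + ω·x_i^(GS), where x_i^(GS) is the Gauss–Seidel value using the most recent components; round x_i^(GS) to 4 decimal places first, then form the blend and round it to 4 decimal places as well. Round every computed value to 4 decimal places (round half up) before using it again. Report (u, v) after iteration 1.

Iteration 1:
  u: GS value = (7 - (-1)·3.0000) / (2) = 5.0000;  u ← (1−ω)·-1.0000 + ω·5.0000 = 2.1800
  v: GS value = (10 - (-3)·2.1800) / (6) = 2.7567;  v ← (1−ω)·3.0000 + ω·2.7567 = 2.8711

(2.1800, 2.8711)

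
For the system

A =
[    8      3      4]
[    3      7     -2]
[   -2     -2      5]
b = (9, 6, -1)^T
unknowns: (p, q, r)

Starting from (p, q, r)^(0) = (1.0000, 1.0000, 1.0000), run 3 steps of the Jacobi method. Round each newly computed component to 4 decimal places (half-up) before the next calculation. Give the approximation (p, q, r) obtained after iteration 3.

(0.6866, 0.6714, 0.3914)

Iteration 1:
  p = (9 - (3)·1.0000 - (4)·1.0000) / (8) = 0.2500
  q = (6 - (3)·1.0000 - (-2)·1.0000) / (7) = 0.7143
  r = (-1 - (-2)·1.0000 - (-2)·1.0000) / (5) = 0.6000
Iteration 2:
  p = (9 - (3)·0.7143 - (4)·0.6000) / (8) = 0.5571
  q = (6 - (3)·0.2500 - (-2)·0.6000) / (7) = 0.9214
  r = (-1 - (-2)·0.2500 - (-2)·0.7143) / (5) = 0.1857
Iteration 3:
  p = (9 - (3)·0.9214 - (4)·0.1857) / (8) = 0.6866
  q = (6 - (3)·0.5571 - (-2)·0.1857) / (7) = 0.6714
  r = (-1 - (-2)·0.5571 - (-2)·0.9214) / (5) = 0.3914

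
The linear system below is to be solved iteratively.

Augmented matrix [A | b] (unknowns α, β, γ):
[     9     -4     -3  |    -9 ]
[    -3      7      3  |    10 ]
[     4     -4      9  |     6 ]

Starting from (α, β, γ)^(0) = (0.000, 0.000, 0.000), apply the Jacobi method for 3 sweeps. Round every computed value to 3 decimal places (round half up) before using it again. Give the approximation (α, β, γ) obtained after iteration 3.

Iteration 1:
  α = (-9 - (-4)·0.000 - (-3)·0.000) / (9) = -1.000
  β = (10 - (-3)·0.000 - (3)·0.000) / (7) = 1.429
  γ = (6 - (4)·0.000 - (-4)·0.000) / (9) = 0.667
Iteration 2:
  α = (-9 - (-4)·1.429 - (-3)·0.667) / (9) = -0.143
  β = (10 - (-3)·-1.000 - (3)·0.667) / (7) = 0.714
  γ = (6 - (4)·-1.000 - (-4)·1.429) / (9) = 1.746
Iteration 3:
  α = (-9 - (-4)·0.714 - (-3)·1.746) / (9) = -0.101
  β = (10 - (-3)·-0.143 - (3)·1.746) / (7) = 0.619
  γ = (6 - (4)·-0.143 - (-4)·0.714) / (9) = 1.048

(-0.101, 0.619, 1.048)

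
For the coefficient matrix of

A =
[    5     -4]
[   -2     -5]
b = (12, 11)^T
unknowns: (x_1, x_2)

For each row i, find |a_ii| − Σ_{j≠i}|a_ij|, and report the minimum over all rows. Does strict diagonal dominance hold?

row 1: |5| − (4) = 1
row 2: |-5| − (2) = 3
minimum over rows = 1 → strictly diagonally dominant (convergence guaranteed)

1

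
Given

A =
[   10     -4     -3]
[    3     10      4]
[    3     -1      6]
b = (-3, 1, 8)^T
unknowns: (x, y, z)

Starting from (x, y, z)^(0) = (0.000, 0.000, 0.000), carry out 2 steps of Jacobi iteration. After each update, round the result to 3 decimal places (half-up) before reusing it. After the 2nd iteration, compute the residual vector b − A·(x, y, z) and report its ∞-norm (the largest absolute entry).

1.990

Iteration 1:
  x = (-3 - (-4)·0.000 - (-3)·0.000) / (10) = -0.300
  y = (1 - (3)·0.000 - (4)·0.000) / (10) = 0.100
  z = (8 - (3)·0.000 - (-1)·0.000) / (6) = 1.333
Iteration 2:
  x = (-3 - (-4)·0.100 - (-3)·1.333) / (10) = 0.140
  y = (1 - (3)·-0.300 - (4)·1.333) / (10) = -0.343
  z = (8 - (3)·-0.300 - (-1)·0.100) / (6) = 1.500
Residual b − A·x = (-1.272, -1.990, -1.763); ∞-norm = 1.990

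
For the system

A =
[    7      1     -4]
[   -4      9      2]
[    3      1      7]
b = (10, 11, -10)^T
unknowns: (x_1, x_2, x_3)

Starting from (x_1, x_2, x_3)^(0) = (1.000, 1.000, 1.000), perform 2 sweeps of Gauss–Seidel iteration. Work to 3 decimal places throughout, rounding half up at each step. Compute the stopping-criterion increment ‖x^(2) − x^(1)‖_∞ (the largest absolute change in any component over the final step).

Iteration 1:
  x_1 = (10 - (1)·1.000 - (-4)·1.000) / (7) = 1.857
  x_2 = (11 - (-4)·1.857 - (2)·1.000) / (9) = 1.825
  x_3 = (-10 - (3)·1.857 - (1)·1.825) / (7) = -2.485
Iteration 2:
  x_1 = (10 - (1)·1.825 - (-4)·-2.485) / (7) = -0.252
  x_2 = (11 - (-4)·-0.252 - (2)·-2.485) / (9) = 1.662
  x_3 = (-10 - (3)·-0.252 - (1)·1.662) / (7) = -1.558
Change: (-2.109, -0.163, 0.927) → max |·| = 2.109

2.109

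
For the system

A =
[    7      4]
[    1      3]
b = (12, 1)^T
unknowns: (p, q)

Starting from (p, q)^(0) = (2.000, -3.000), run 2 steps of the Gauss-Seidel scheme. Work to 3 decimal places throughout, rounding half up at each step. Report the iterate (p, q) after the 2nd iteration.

(2.177, -0.392)

Iteration 1:
  p = (12 - (4)·-3.000) / (7) = 3.429
  q = (1 - (1)·3.429) / (3) = -0.810
Iteration 2:
  p = (12 - (4)·-0.810) / (7) = 2.177
  q = (1 - (1)·2.177) / (3) = -0.392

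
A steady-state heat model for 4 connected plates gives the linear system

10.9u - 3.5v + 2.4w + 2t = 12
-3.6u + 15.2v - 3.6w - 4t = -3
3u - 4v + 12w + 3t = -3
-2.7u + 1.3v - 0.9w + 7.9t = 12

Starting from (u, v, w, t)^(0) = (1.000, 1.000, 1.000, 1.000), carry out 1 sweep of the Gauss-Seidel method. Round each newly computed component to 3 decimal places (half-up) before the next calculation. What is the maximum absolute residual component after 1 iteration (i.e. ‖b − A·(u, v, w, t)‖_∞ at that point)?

2.819

Iteration 1:
  u = (12 - (-3.5)·1.000 - (2.4)·1.000 - (2)·1.000) / (10.9) = 1.018
  v = (-3 - (-3.6)·1.018 - (-3.6)·1.000 - (-4)·1.000) / (15.2) = 0.544
  w = (-3 - (3)·1.018 - (-4)·0.544 - (3)·1.000) / (12) = -0.573
  t = (12 - (-2.7)·1.018 - (1.3)·0.544 - (-0.9)·-0.573) / (7.9) = 1.712
Residual b − A·x = (0.759, -2.819, -2.138, 0.001); ∞-norm = 2.819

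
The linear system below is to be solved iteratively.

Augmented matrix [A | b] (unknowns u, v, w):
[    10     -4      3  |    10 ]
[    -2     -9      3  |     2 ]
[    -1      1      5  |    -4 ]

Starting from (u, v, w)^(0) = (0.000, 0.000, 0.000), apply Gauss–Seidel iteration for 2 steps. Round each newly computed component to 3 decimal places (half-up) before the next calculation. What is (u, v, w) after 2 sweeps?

(0.976, -0.609, -0.483)

Iteration 1:
  u = (10 - (-4)·0.000 - (3)·0.000) / (10) = 1.000
  v = (2 - (-2)·1.000 - (3)·0.000) / (-9) = -0.444
  w = (-4 - (-1)·1.000 - (1)·-0.444) / (5) = -0.511
Iteration 2:
  u = (10 - (-4)·-0.444 - (3)·-0.511) / (10) = 0.976
  v = (2 - (-2)·0.976 - (3)·-0.511) / (-9) = -0.609
  w = (-4 - (-1)·0.976 - (1)·-0.609) / (5) = -0.483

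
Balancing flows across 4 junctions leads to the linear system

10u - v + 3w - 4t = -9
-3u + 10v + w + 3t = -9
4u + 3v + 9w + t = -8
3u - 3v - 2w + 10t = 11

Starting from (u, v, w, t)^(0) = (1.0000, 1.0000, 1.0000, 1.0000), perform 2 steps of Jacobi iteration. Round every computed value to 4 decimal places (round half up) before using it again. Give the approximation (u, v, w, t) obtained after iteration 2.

(0.0533, -1.3222, -0.3889, 0.6544)

Iteration 1:
  u = (-9 - (-1)·1.0000 - (3)·1.0000 - (-4)·1.0000) / (10) = -0.7000
  v = (-9 - (-3)·1.0000 - (1)·1.0000 - (3)·1.0000) / (10) = -1.0000
  w = (-8 - (4)·1.0000 - (3)·1.0000 - (1)·1.0000) / (9) = -1.7778
  t = (11 - (3)·1.0000 - (-3)·1.0000 - (-2)·1.0000) / (10) = 1.3000
Iteration 2:
  u = (-9 - (-1)·-1.0000 - (3)·-1.7778 - (-4)·1.3000) / (10) = 0.0533
  v = (-9 - (-3)·-0.7000 - (1)·-1.7778 - (3)·1.3000) / (10) = -1.3222
  w = (-8 - (4)·-0.7000 - (3)·-1.0000 - (1)·1.3000) / (9) = -0.3889
  t = (11 - (3)·-0.7000 - (-3)·-1.0000 - (-2)·-1.7778) / (10) = 0.6544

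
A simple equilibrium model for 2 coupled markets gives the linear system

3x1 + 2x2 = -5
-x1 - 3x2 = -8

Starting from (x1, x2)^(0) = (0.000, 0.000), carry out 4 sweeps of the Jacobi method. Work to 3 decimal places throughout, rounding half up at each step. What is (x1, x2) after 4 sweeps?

Iteration 1:
  x1 = (-5 - (2)·0.000) / (3) = -1.667
  x2 = (-8 - (-1)·0.000) / (-3) = 2.667
Iteration 2:
  x1 = (-5 - (2)·2.667) / (3) = -3.445
  x2 = (-8 - (-1)·-1.667) / (-3) = 3.222
Iteration 3:
  x1 = (-5 - (2)·3.222) / (3) = -3.815
  x2 = (-8 - (-1)·-3.445) / (-3) = 3.815
Iteration 4:
  x1 = (-5 - (2)·3.815) / (3) = -4.210
  x2 = (-8 - (-1)·-3.815) / (-3) = 3.938

(-4.210, 3.938)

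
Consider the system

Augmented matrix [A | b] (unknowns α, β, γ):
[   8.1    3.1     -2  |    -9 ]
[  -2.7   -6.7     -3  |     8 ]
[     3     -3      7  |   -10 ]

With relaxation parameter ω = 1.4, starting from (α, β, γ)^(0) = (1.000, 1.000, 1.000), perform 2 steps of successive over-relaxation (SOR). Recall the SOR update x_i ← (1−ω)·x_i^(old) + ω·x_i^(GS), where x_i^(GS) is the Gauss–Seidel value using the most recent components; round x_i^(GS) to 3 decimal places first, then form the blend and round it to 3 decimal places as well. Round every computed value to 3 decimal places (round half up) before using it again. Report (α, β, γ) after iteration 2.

Iteration 1:
  α: GS value = (-9 - (3.1)·1.000 - (-2)·1.000) / (8.1) = -1.247;  α ← (1−ω)·1.000 + ω·-1.247 = -2.146
  β: GS value = (8 - (-2.7)·-2.146 - (-3)·1.000) / (-6.7) = -0.777;  β ← (1−ω)·1.000 + ω·-0.777 = -1.488
  γ: GS value = (-10 - (3)·-2.146 - (-3)·-1.488) / (7) = -1.147;  γ ← (1−ω)·1.000 + ω·-1.147 = -2.006
Iteration 2:
  α: GS value = (-9 - (3.1)·-1.488 - (-2)·-2.006) / (8.1) = -1.037;  α ← (1−ω)·-2.146 + ω·-1.037 = -0.593
  β: GS value = (8 - (-2.7)·-0.593 - (-3)·-2.006) / (-6.7) = -0.057;  β ← (1−ω)·-1.488 + ω·-0.057 = 0.515
  γ: GS value = (-10 - (3)·-0.593 - (-3)·0.515) / (7) = -0.954;  γ ← (1−ω)·-2.006 + ω·-0.954 = -0.533

(-0.593, 0.515, -0.533)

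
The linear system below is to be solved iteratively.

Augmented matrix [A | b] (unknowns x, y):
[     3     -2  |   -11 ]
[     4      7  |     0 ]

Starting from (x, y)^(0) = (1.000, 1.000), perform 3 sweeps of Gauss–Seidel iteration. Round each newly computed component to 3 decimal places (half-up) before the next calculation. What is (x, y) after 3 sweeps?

(-2.705, 1.546)

Iteration 1:
  x = (-11 - (-2)·1.000) / (3) = -3.000
  y = (0 - (4)·-3.000) / (7) = 1.714
Iteration 2:
  x = (-11 - (-2)·1.714) / (3) = -2.524
  y = (0 - (4)·-2.524) / (7) = 1.442
Iteration 3:
  x = (-11 - (-2)·1.442) / (3) = -2.705
  y = (0 - (4)·-2.705) / (7) = 1.546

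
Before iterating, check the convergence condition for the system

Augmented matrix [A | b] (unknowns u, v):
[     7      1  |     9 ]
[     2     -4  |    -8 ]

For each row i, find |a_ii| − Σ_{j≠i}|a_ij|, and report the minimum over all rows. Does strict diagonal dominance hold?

row 1: |7| − (1) = 6
row 2: |-4| − (2) = 2
minimum over rows = 2 → strictly diagonally dominant (convergence guaranteed)

2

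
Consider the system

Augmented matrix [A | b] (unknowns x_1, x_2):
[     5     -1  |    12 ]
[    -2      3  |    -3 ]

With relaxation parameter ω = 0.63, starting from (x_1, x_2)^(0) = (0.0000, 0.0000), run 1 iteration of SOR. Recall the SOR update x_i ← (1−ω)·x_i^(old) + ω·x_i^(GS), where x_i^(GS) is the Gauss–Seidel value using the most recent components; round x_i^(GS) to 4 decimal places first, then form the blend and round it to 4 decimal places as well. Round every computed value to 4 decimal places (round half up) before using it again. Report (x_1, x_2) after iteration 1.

(1.5120, 0.0050)

Iteration 1:
  x_1: GS value = (12 - (-1)·0.0000) / (5) = 2.4000;  x_1 ← (1−ω)·0.0000 + ω·2.4000 = 1.5120
  x_2: GS value = (-3 - (-2)·1.5120) / (3) = 0.0080;  x_2 ← (1−ω)·0.0000 + ω·0.0080 = 0.0050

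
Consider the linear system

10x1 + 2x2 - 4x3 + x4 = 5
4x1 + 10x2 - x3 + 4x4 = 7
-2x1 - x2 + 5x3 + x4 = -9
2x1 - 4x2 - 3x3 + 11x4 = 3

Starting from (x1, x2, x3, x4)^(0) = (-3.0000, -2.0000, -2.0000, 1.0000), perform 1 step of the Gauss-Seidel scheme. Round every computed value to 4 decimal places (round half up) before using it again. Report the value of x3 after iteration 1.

-1.9800

Iteration 1:
  x1 = (5 - (2)·-2.0000 - (-4)·-2.0000 - (1)·1.0000) / (10) = 0.0000
  x2 = (7 - (4)·0.0000 - (-1)·-2.0000 - (4)·1.0000) / (10) = 0.1000
  x3 = (-9 - (-2)·0.0000 - (-1)·0.1000 - (1)·1.0000) / (5) = -1.9800
  x4 = (3 - (2)·0.0000 - (-4)·0.1000 - (-3)·-1.9800) / (11) = -0.2309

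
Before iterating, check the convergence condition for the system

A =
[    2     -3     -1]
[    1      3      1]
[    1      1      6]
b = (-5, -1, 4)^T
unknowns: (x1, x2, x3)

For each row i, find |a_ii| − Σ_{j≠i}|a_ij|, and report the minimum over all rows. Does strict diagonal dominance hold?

-2

row 1: |2| − (3+1) = -2
row 2: |3| − (1+1) = 1
row 3: |6| − (1+1) = 4
minimum over rows = -2 → not strictly diagonally dominant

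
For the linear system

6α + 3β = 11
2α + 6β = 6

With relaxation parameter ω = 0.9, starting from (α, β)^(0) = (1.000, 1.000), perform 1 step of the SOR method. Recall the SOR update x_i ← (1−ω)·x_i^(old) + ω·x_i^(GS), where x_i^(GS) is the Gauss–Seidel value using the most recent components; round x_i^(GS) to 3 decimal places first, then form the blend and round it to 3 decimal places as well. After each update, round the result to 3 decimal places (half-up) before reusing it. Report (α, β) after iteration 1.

Iteration 1:
  α: GS value = (11 - (3)·1.000) / (6) = 1.333;  α ← (1−ω)·1.000 + ω·1.333 = 1.300
  β: GS value = (6 - (2)·1.300) / (6) = 0.567;  β ← (1−ω)·1.000 + ω·0.567 = 0.610

(1.300, 0.610)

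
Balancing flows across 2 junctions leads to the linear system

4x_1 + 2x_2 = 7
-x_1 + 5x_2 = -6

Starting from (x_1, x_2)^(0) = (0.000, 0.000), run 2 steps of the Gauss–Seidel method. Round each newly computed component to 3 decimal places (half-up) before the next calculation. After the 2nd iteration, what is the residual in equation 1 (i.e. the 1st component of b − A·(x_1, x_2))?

-0.170

Iteration 1:
  x_1 = (7 - (2)·0.000) / (4) = 1.750
  x_2 = (-6 - (-1)·1.750) / (5) = -0.850
Iteration 2:
  x_1 = (7 - (2)·-0.850) / (4) = 2.175
  x_2 = (-6 - (-1)·2.175) / (5) = -0.765
Residual b − A·x = (-0.170, 0.000)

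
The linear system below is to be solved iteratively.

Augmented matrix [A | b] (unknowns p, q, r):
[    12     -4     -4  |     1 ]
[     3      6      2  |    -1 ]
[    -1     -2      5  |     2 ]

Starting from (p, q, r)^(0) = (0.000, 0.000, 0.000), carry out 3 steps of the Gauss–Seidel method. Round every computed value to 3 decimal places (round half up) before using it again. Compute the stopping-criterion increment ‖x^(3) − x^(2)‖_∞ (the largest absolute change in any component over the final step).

Iteration 1:
  p = (1 - (-4)·0.000 - (-4)·0.000) / (12) = 0.083
  q = (-1 - (3)·0.083 - (2)·0.000) / (6) = -0.208
  r = (2 - (-1)·0.083 - (-2)·-0.208) / (5) = 0.333
Iteration 2:
  p = (1 - (-4)·-0.208 - (-4)·0.333) / (12) = 0.125
  q = (-1 - (3)·0.125 - (2)·0.333) / (6) = -0.340
  r = (2 - (-1)·0.125 - (-2)·-0.340) / (5) = 0.289
Iteration 3:
  p = (1 - (-4)·-0.340 - (-4)·0.289) / (12) = 0.066
  q = (-1 - (3)·0.066 - (2)·0.289) / (6) = -0.296
  r = (2 - (-1)·0.066 - (-2)·-0.296) / (5) = 0.295
Change: (-0.059, 0.044, 0.006) → max |·| = 0.059

0.059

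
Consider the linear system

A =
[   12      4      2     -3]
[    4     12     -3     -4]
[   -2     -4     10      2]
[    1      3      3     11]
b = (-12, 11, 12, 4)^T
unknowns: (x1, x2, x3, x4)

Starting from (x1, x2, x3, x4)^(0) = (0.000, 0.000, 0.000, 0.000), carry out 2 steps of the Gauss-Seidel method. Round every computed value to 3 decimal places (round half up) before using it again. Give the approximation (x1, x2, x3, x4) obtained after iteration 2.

(-1.740, 1.773, 1.620, -0.404)

Iteration 1:
  x1 = (-12 - (4)·0.000 - (2)·0.000 - (-3)·0.000) / (12) = -1.000
  x2 = (11 - (4)·-1.000 - (-3)·0.000 - (-4)·0.000) / (12) = 1.250
  x3 = (12 - (-2)·-1.000 - (-4)·1.250 - (2)·0.000) / (10) = 1.500
  x4 = (4 - (1)·-1.000 - (3)·1.250 - (3)·1.500) / (11) = -0.295
Iteration 2:
  x1 = (-12 - (4)·1.250 - (2)·1.500 - (-3)·-0.295) / (12) = -1.740
  x2 = (11 - (4)·-1.740 - (-3)·1.500 - (-4)·-0.295) / (12) = 1.773
  x3 = (12 - (-2)·-1.740 - (-4)·1.773 - (2)·-0.295) / (10) = 1.620
  x4 = (4 - (1)·-1.740 - (3)·1.773 - (3)·1.620) / (11) = -0.404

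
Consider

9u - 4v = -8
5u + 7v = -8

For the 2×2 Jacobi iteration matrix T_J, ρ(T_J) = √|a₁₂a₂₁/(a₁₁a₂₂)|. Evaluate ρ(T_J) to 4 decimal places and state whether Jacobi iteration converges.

a₁₂a₂₁/(a₁₁a₂₂) = (-4)·(5) / ((9)·(7)) = -0.317460
ρ = √|-0.317460| = √0.317460 = 0.5634
ρ < 1, so Jacobi converges

0.5634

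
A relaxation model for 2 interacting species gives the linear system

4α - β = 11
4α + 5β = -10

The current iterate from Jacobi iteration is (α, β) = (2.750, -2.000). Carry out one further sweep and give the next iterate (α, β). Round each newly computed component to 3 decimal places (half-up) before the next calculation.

One sweep:
  α = (11 - (-1)·-2.000) / (4) = 2.250
  β = (-10 - (4)·2.750) / (5) = -4.200

(2.250, -4.200)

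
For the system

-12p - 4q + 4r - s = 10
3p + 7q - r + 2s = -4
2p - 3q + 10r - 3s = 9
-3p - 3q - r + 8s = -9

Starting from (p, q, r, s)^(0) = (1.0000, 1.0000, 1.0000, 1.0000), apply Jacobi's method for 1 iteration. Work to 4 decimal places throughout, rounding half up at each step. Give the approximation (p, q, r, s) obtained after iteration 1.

Iteration 1:
  p = (10 - (-4)·1.0000 - (4)·1.0000 - (-1)·1.0000) / (-12) = -0.9167
  q = (-4 - (3)·1.0000 - (-1)·1.0000 - (2)·1.0000) / (7) = -1.1429
  r = (9 - (2)·1.0000 - (-3)·1.0000 - (-3)·1.0000) / (10) = 1.3000
  s = (-9 - (-3)·1.0000 - (-3)·1.0000 - (-1)·1.0000) / (8) = -0.2500

(-0.9167, -1.1429, 1.3000, -0.2500)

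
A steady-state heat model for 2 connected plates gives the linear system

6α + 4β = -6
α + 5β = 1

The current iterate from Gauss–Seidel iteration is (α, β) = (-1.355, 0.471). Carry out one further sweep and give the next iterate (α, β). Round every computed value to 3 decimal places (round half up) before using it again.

One sweep:
  α = (-6 - (4)·0.471) / (6) = -1.314
  β = (1 - (1)·-1.314) / (5) = 0.463

(-1.314, 0.463)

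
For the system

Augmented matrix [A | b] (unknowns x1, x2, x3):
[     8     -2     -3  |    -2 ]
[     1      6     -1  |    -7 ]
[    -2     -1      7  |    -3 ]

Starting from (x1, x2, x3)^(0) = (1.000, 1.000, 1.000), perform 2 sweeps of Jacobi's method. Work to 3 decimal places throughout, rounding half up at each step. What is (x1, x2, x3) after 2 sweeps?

(-0.542, -1.229, -0.488)

Iteration 1:
  x1 = (-2 - (-2)·1.000 - (-3)·1.000) / (8) = 0.375
  x2 = (-7 - (1)·1.000 - (-1)·1.000) / (6) = -1.167
  x3 = (-3 - (-2)·1.000 - (-1)·1.000) / (7) = 0.000
Iteration 2:
  x1 = (-2 - (-2)·-1.167 - (-3)·0.000) / (8) = -0.542
  x2 = (-7 - (1)·0.375 - (-1)·0.000) / (6) = -1.229
  x3 = (-3 - (-2)·0.375 - (-1)·-1.167) / (7) = -0.488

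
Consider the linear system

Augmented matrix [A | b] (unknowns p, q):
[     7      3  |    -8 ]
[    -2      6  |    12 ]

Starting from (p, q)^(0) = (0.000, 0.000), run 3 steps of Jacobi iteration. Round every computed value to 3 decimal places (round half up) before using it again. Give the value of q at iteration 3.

1.333

Iteration 1:
  p = (-8 - (3)·0.000) / (7) = -1.143
  q = (12 - (-2)·0.000) / (6) = 2.000
Iteration 2:
  p = (-8 - (3)·2.000) / (7) = -2.000
  q = (12 - (-2)·-1.143) / (6) = 1.619
Iteration 3:
  p = (-8 - (3)·1.619) / (7) = -1.837
  q = (12 - (-2)·-2.000) / (6) = 1.333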